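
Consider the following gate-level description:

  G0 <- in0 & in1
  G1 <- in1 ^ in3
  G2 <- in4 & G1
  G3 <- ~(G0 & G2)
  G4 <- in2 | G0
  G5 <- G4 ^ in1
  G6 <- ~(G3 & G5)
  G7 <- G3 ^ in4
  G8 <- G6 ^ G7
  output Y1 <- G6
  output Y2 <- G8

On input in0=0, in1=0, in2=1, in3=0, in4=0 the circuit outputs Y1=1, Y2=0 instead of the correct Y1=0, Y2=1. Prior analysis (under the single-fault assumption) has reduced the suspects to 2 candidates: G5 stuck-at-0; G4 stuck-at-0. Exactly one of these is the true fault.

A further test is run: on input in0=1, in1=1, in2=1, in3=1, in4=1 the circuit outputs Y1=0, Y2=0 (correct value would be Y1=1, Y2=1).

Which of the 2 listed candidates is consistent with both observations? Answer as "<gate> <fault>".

Evaluate each candidate on input in0=1, in1=1, in2=1, in3=1, in4=1:
  G5 stuck-at-0: G0=1, G1=0, G2=0, G3=1, G4=1, G5=0 [stuck-at-0], G6=1, G7=0, G8=1 → Y1=1, Y2=1 — eliminated
  G4 stuck-at-0: G0=1, G1=0, G2=0, G3=1, G4=0 [stuck-at-0], G5=1, G6=0, G7=0, G8=0 → Y1=0, Y2=0 — matches
Only G4 stuck-at-0 reproduces the observed Y1=0, Y2=0.

G4 stuck-at-0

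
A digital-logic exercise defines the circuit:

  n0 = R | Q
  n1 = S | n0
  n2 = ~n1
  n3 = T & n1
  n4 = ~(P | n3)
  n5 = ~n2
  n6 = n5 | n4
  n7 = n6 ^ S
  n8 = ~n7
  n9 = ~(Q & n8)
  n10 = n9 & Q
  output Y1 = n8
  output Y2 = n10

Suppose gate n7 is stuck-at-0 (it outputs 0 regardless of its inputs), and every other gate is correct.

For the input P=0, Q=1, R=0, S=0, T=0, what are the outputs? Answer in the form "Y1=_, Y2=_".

Y1=1, Y2=0

Propagate with n7 forced: n0=1, n1=1, n2=0, n3=0, n4=1, n5=1, n6=1, n7=0 [stuck-at-0], n8=1, n9=0, n10=0.
So the outputs are Y1=1, Y2=0. (Without the fault they would be Y1=0, Y2=1.)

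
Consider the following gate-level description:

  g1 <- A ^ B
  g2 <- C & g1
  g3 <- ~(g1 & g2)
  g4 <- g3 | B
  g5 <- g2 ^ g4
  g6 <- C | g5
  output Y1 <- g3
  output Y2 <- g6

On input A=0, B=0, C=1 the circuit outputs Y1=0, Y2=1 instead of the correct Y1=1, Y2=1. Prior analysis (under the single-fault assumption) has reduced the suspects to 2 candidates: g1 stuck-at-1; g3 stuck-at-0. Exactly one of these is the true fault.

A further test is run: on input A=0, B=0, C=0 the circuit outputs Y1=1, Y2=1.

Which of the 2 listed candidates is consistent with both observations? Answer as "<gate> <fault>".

g1 stuck-at-1

Evaluate each candidate on input A=0, B=0, C=0:
  g1 stuck-at-1: g1=1 [stuck-at-1], g2=0, g3=1, g4=1, g5=1, g6=1 → Y1=1, Y2=1 — matches
  g3 stuck-at-0: g1=0, g2=0, g3=0 [stuck-at-0], g4=0, g5=0, g6=0 → Y1=0, Y2=0 — eliminated
Only g1 stuck-at-1 reproduces the observed Y1=1, Y2=1.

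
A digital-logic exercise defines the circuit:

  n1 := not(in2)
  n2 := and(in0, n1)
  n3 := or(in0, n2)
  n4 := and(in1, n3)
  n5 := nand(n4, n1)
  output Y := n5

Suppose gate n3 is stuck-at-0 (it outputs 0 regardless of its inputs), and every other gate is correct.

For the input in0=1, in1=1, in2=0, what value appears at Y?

1

Propagate with n3 forced: n1=1, n2=1, n3=0 [stuck-at-0], n4=0, n5=1.
So Y = 1. (Without the fault it would be 0.)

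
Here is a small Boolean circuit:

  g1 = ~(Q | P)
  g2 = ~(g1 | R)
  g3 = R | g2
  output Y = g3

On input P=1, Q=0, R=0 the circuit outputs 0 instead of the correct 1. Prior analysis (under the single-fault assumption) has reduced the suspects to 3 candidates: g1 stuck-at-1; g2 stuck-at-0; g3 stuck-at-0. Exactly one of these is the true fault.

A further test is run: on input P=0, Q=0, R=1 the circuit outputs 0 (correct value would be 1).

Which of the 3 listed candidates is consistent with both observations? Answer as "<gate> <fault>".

g3 stuck-at-0

Evaluate each candidate on input P=0, Q=0, R=1:
  g1 stuck-at-1: g1=1 [stuck-at-1], g2=0, g3=1 → 1 — eliminated
  g2 stuck-at-0: g1=1, g2=0 [stuck-at-0], g3=1 → 1 — eliminated
  g3 stuck-at-0: g1=1, g2=0, g3=0 [stuck-at-0] → 0 — matches
Only g3 stuck-at-0 reproduces the observed 0.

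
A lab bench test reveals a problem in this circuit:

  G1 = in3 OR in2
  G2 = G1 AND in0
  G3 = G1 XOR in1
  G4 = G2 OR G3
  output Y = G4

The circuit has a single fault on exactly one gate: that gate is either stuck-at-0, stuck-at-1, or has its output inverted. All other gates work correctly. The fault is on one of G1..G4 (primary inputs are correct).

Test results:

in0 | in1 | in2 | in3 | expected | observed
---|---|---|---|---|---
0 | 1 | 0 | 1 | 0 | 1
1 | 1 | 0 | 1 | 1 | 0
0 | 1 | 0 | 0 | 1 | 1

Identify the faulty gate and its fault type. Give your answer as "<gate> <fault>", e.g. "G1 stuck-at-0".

Fault-free values for test 1 (in0=0, in1=1, in2=0, in3=1): G1=1, G2=0, G3=0, G4=0, giving Y=0. Observed 1.
Test 1: faults giving observed 1 are {G1 stuck-at-0, G1 inverted output, G2 stuck-at-1, G2 inverted output, G3 stuck-at-1, G3 inverted output, G4 stuck-at-1, G4 inverted output}.
Test 2 (in0=1, in1=1, in2=0, in3=1): fault-free G1=1, G2=1, G3=0, G4=1 → 1; observed 0. Eliminates G1 stuck-at-0, G1 inverted output, G2 stuck-at-1, G3 stuck-at-1, G3 inverted output, G4 stuck-at-1.
Test 3 (in0=0, in1=1, in2=0, in3=0): fault-free G1=0, G2=0, G3=1, G4=1 → 1; observed 1. Eliminates G4 inverted output.
Only G2 inverted output is consistent with every test.

G2 inverted output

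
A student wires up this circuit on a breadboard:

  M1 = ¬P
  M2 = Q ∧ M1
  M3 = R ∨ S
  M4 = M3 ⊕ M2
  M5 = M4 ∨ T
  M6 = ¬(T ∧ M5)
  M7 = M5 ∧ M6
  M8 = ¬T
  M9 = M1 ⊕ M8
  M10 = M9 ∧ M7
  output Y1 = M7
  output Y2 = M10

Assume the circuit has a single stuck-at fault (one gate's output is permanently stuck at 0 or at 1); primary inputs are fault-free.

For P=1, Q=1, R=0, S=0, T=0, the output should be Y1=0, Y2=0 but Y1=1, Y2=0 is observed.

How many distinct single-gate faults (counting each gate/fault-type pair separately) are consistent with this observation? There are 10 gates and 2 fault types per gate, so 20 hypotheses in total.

1

Fault-free: M1=0, M2=0, M3=0, M4=0, M5=0, M6=1, M7=0, M8=1, M9=1, M10=0 → Y1=0, Y2=0. Observed Y1=1, Y2=0.
  M1: stuck-at-1 ✓; others ✗
  M2: none of the 2 fault types match ✗
  M3: none of the 2 fault types match ✗
  M4: none of the 2 fault types match ✗
  M5: none of the 2 fault types match ✗
  M6: none of the 2 fault types match ✗
  M7: none of the 2 fault types match ✗
  M8: none of the 2 fault types match ✗
  M9: none of the 2 fault types match ✗
  M10: none of the 2 fault types match ✗
Consistent faults: {M1 stuck-at-1} — 1 in all.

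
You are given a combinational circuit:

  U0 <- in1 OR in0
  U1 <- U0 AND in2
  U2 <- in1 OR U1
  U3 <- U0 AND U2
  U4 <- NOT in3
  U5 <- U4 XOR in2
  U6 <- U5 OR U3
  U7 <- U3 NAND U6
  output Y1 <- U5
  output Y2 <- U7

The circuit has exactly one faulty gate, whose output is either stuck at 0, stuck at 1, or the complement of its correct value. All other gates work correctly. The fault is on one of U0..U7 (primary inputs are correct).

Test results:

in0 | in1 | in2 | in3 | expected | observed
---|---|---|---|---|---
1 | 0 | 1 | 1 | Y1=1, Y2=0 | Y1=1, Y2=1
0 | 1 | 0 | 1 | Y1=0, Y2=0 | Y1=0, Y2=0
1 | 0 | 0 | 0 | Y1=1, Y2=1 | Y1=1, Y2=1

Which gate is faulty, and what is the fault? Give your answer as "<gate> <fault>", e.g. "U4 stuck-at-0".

U1 stuck-at-0

Fault-free values for test 1 (in0=1, in1=0, in2=1, in3=1): U0=1, U1=1, U2=1, U3=1, U4=0, U5=1, U6=1, U7=0, giving Y1=1, Y2=0. Observed Y1=1, Y2=1.
Test 1: faults giving observed Y1=1, Y2=1 are {U0 stuck-at-0, U0 inverted output, U1 stuck-at-0, U1 inverted output, U2 stuck-at-0, U2 inverted output, U3 stuck-at-0, U3 inverted output, U6 stuck-at-0, U6 inverted output, U7 stuck-at-1, U7 inverted output}.
Test 2 (in0=0, in1=1, in2=0, in3=1): fault-free U0=1, U1=0, U2=1, U3=1, U4=0, U5=0, U6=1, U7=0 → Y1=0, Y2=0; observed Y1=0, Y2=0. Eliminates U0 stuck-at-0, U0 inverted output, U2 stuck-at-0, U2 inverted output, U3 stuck-at-0, U3 inverted output, U6 stuck-at-0, U6 inverted output, U7 stuck-at-1, U7 inverted output.
Test 3 (in0=1, in1=0, in2=0, in3=0): fault-free U0=1, U1=0, U2=0, U3=0, U4=1, U5=1, U6=1, U7=1 → Y1=1, Y2=1; observed Y1=1, Y2=1. Eliminates U1 inverted output.
Only U1 stuck-at-0 is consistent with every test.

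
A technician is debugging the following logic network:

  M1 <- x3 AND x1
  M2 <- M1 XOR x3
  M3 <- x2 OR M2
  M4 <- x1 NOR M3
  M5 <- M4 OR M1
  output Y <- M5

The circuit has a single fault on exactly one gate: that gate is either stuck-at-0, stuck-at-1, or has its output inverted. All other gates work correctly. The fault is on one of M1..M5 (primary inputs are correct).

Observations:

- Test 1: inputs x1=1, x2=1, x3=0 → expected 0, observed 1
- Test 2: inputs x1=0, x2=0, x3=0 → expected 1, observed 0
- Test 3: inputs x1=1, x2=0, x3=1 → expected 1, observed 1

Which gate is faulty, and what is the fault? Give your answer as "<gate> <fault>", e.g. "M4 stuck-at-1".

M4 inverted output

Fault-free values for test 1 (x1=1, x2=1, x3=0): M1=0, M2=0, M3=1, M4=0, M5=0, giving Y=0. Observed 1.
Test 1: faults giving observed 1 are {M1 stuck-at-1, M1 inverted output, M4 stuck-at-1, M4 inverted output, M5 stuck-at-1, M5 inverted output}.
Test 2 (x1=0, x2=0, x3=0): fault-free M1=0, M2=0, M3=0, M4=1, M5=1 → 1; observed 0. Eliminates M1 stuck-at-1, M1 inverted output, M4 stuck-at-1, M5 stuck-at-1.
Test 3 (x1=1, x2=0, x3=1): fault-free M1=1, M2=0, M3=0, M4=0, M5=1 → 1; observed 1. Eliminates M5 inverted output.
Only M4 inverted output is consistent with every test.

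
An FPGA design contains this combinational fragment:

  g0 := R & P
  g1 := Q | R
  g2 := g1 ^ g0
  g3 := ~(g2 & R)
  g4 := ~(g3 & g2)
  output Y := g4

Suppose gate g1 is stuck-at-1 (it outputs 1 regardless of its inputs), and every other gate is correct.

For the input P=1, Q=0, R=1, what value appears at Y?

1

Propagate with g1 forced: g0=1, g1=1 [stuck-at-1], g2=0, g3=1, g4=1.
So Y = 1. (Same as the fault-free value — the fault is masked on this input.)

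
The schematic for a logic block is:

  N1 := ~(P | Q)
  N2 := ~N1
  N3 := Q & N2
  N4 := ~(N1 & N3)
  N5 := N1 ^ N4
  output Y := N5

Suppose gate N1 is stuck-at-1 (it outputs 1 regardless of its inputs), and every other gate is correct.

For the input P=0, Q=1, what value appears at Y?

Propagate with N1 forced: N1=1 [stuck-at-1], N2=0, N3=0, N4=1, N5=0.
So Y = 0. (Without the fault it would be 1.)

0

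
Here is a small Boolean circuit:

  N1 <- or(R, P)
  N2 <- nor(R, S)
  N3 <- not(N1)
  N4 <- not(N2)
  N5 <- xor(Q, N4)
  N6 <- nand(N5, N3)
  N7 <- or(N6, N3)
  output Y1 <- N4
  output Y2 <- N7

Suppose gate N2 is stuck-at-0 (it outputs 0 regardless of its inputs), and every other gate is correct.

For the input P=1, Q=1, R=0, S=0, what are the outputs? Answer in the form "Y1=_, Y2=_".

Propagate with N2 forced: N1=1, N2=0 [stuck-at-0], N3=0, N4=1, N5=0, N6=1, N7=1.
So the outputs are Y1=1, Y2=1. (Without the fault they would be Y1=0, Y2=1.)

Y1=1, Y2=1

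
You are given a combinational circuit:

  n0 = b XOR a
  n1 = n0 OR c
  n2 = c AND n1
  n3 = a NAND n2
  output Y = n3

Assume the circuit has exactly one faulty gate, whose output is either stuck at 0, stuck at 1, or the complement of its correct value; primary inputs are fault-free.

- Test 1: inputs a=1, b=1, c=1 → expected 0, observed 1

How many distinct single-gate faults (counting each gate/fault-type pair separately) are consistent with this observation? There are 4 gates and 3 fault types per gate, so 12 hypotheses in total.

Fault-free: n0=0, n1=1, n2=1, n3=0 → 0. Observed 1.
  n0 stuck-at-0: output 0 ✗
  n0 stuck-at-1: output 0 ✗
  n0 inverted output: output 0 ✗
  n1 stuck-at-0: output 1 ✓
  n1 stuck-at-1: output 0 ✗
  n1 inverted output: output 1 ✓
  n2 stuck-at-0: output 1 ✓
  n2 stuck-at-1: output 0 ✗
  n2 inverted output: output 1 ✓
  n3 stuck-at-0: output 0 ✗
  n3 stuck-at-1: output 1 ✓
  n3 inverted output: output 1 ✓
Consistent faults: {n1 stuck-at-0, n1 inverted output, n2 stuck-at-0, n2 inverted output, n3 stuck-at-1, n3 inverted output} — 6 in all.

6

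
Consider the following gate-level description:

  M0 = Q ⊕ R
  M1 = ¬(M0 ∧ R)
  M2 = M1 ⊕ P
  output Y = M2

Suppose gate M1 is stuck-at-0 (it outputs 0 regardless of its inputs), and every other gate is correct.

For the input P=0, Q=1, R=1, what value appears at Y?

Propagate with M1 forced: M0=0, M1=0 [stuck-at-0], M2=0.
So Y = 0. (Without the fault it would be 1.)

0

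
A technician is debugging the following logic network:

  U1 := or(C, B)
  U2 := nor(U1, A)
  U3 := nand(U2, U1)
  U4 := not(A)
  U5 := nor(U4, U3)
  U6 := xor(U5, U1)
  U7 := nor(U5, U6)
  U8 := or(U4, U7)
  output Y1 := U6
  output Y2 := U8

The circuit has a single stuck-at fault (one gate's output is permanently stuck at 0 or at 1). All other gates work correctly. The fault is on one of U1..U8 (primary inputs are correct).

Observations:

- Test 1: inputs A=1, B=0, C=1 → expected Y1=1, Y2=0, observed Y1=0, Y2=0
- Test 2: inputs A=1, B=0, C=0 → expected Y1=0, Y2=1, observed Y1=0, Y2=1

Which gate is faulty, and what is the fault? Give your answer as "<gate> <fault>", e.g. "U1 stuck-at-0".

Fault-free values for test 1 (A=1, B=0, C=1): U1=1, U2=0, U3=1, U4=0, U5=0, U6=1, U7=0, U8=0, giving Y1=1, Y2=0. Observed Y1=0, Y2=0.
Test 1: faults giving observed Y1=0, Y2=0 are {U2 stuck-at-1, U3 stuck-at-0, U5 stuck-at-1}.
Test 2 (A=1, B=0, C=0): fault-free U1=0, U2=0, U3=1, U4=0, U5=0, U6=0, U7=1, U8=1 → Y1=0, Y2=1; observed Y1=0, Y2=1. Eliminates U3 stuck-at-0, U5 stuck-at-1.
Only U2 stuck-at-1 is consistent with every test.

U2 stuck-at-1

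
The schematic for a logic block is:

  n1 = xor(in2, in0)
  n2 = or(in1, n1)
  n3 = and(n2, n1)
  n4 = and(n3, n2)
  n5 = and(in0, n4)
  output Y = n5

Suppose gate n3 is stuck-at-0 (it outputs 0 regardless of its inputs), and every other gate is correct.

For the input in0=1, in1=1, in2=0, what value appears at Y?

0

Propagate with n3 forced: n1=1, n2=1, n3=0 [stuck-at-0], n4=0, n5=0.
So Y = 0. (Without the fault it would be 1.)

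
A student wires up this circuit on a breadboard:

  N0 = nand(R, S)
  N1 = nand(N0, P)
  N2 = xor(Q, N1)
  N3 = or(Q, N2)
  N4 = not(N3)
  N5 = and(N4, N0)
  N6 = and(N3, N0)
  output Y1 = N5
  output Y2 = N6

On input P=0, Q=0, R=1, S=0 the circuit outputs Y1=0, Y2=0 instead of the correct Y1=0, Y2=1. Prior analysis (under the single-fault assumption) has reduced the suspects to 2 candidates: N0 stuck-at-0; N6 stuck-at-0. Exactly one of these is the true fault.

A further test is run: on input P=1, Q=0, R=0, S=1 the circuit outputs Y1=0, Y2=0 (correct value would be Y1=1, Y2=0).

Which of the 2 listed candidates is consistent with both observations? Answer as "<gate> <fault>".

N0 stuck-at-0

Evaluate each candidate on input P=1, Q=0, R=0, S=1:
  N0 stuck-at-0: N0=0 [stuck-at-0], N1=1, N2=1, N3=1, N4=0, N5=0, N6=0 → Y1=0, Y2=0 — matches
  N6 stuck-at-0: N0=1, N1=0, N2=0, N3=0, N4=1, N5=1, N6=0 [stuck-at-0] → Y1=1, Y2=0 — eliminated
Only N0 stuck-at-0 reproduces the observed Y1=0, Y2=0.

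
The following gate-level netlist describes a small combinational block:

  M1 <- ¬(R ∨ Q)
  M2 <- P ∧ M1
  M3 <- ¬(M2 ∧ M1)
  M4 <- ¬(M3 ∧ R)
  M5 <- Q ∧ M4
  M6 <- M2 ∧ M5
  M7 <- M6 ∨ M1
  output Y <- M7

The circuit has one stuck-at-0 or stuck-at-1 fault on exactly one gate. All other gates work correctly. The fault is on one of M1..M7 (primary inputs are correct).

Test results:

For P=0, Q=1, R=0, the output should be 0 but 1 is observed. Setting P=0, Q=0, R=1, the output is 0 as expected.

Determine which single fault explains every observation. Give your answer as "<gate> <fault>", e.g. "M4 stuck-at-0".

M2 stuck-at-1

Fault-free values for test 1 (P=0, Q=1, R=0): M1=0, M2=0, M3=1, M4=1, M5=1, M6=0, M7=0, giving Y=0. Observed 1.
Test 1: faults giving observed 1 are {M1 stuck-at-1, M2 stuck-at-1, M6 stuck-at-1, M7 stuck-at-1}.
Test 2 (P=0, Q=0, R=1): fault-free M1=0, M2=0, M3=1, M4=0, M5=0, M6=0, M7=0 → 0; observed 0. Eliminates M1 stuck-at-1, M6 stuck-at-1, M7 stuck-at-1.
Only M2 stuck-at-1 is consistent with every test.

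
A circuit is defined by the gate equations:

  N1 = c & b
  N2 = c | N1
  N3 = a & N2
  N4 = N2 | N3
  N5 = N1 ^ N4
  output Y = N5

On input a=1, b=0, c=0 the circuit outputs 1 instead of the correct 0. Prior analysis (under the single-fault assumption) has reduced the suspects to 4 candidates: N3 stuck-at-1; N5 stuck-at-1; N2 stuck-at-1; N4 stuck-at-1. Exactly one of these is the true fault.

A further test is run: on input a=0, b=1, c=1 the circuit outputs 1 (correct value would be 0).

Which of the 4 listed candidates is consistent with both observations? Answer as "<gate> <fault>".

N5 stuck-at-1

Evaluate each candidate on input a=0, b=1, c=1:
  N3 stuck-at-1: N1=1, N2=1, N3=1 [stuck-at-1], N4=1, N5=0 → 0 — eliminated
  N5 stuck-at-1: N1=1, N2=1, N3=0, N4=1, N5=1 [stuck-at-1] → 1 — matches
  N2 stuck-at-1: N1=1, N2=1 [stuck-at-1], N3=0, N4=1, N5=0 → 0 — eliminated
  N4 stuck-at-1: N1=1, N2=1, N3=0, N4=1 [stuck-at-1], N5=0 → 0 — eliminated
Only N5 stuck-at-1 reproduces the observed 1.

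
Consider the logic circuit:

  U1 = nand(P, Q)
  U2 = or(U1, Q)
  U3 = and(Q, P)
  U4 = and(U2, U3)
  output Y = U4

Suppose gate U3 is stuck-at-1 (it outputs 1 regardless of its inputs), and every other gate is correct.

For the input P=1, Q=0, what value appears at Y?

Propagate with U3 forced: U1=1, U2=1, U3=1 [stuck-at-1], U4=1.
So Y = 1. (Without the fault it would be 0.)

1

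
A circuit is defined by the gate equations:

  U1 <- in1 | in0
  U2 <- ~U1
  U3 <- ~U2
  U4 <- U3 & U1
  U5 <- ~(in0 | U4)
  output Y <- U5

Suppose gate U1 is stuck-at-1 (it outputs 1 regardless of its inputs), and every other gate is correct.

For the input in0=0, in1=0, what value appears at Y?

Propagate with U1 forced: U1=1 [stuck-at-1], U2=0, U3=1, U4=1, U5=0.
So Y = 0. (Without the fault it would be 1.)

0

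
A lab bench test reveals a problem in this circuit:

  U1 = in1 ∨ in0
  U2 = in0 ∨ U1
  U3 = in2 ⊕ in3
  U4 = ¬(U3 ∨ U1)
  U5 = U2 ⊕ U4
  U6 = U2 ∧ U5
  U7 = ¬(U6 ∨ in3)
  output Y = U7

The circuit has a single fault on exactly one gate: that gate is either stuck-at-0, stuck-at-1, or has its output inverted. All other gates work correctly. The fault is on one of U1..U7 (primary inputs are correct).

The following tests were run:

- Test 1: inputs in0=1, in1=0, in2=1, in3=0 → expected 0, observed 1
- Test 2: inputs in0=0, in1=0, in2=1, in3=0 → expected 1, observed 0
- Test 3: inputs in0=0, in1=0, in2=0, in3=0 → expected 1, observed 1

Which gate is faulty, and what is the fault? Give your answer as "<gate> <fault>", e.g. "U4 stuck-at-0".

U2 inverted output

Fault-free values for test 1 (in0=1, in1=0, in2=1, in3=0): U1=1, U2=1, U3=1, U4=0, U5=1, U6=1, U7=0, giving Y=0. Observed 1.
Test 1: faults giving observed 1 are {U2 stuck-at-0, U2 inverted output, U4 stuck-at-1, U4 inverted output, U5 stuck-at-0, U5 inverted output, U6 stuck-at-0, U6 inverted output, U7 stuck-at-1, U7 inverted output}.
Test 2 (in0=0, in1=0, in2=1, in3=0): fault-free U1=0, U2=0, U3=1, U4=0, U5=0, U6=0, U7=1 → 1; observed 0. Eliminates U2 stuck-at-0, U4 stuck-at-1, U4 inverted output, U5 stuck-at-0, U5 inverted output, U6 stuck-at-0, U7 stuck-at-1.
Test 3 (in0=0, in1=0, in2=0, in3=0): fault-free U1=0, U2=0, U3=0, U4=1, U5=1, U6=0, U7=1 → 1; observed 1. Eliminates U6 inverted output, U7 inverted output.
Only U2 inverted output is consistent with every test.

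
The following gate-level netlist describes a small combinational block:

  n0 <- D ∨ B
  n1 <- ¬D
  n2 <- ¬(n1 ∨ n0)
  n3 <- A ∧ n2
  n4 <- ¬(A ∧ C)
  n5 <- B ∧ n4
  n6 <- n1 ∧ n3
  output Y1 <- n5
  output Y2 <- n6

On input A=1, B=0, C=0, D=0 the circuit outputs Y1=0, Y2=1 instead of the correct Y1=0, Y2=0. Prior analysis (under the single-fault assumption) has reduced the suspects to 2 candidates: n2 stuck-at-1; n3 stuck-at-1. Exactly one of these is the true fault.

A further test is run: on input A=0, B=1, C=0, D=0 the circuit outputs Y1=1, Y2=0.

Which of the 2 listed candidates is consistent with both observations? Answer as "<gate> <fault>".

Evaluate each candidate on input A=0, B=1, C=0, D=0:
  n2 stuck-at-1: n0=1, n1=1, n2=1 [stuck-at-1], n3=0, n4=1, n5=1, n6=0 → Y1=1, Y2=0 — matches
  n3 stuck-at-1: n0=1, n1=1, n2=0, n3=1 [stuck-at-1], n4=1, n5=1, n6=1 → Y1=1, Y2=1 — eliminated
Only n2 stuck-at-1 reproduces the observed Y1=1, Y2=0.

n2 stuck-at-1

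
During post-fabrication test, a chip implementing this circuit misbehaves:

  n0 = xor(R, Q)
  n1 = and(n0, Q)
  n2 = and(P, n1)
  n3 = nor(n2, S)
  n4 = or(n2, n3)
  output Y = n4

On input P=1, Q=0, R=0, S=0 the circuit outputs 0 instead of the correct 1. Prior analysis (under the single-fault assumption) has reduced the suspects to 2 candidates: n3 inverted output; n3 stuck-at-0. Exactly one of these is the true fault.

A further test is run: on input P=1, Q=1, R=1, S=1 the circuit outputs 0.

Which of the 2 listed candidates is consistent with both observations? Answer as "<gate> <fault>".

n3 stuck-at-0

Evaluate each candidate on input P=1, Q=1, R=1, S=1:
  n3 inverted output: n0=0, n1=0, n2=0, n3=1 [inverted output], n4=1 → 1 — eliminated
  n3 stuck-at-0: n0=0, n1=0, n2=0, n3=0 [stuck-at-0], n4=0 → 0 — matches
Only n3 stuck-at-0 reproduces the observed 0.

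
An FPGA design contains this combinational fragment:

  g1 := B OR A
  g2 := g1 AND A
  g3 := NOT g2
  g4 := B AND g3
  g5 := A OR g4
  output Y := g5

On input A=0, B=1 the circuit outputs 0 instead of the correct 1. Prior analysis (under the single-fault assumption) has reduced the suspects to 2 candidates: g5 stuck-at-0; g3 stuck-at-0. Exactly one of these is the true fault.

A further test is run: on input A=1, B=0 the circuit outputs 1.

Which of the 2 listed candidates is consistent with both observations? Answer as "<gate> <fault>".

g3 stuck-at-0

Evaluate each candidate on input A=1, B=0:
  g5 stuck-at-0: g1=1, g2=1, g3=0, g4=0, g5=0 [stuck-at-0] → 0 — eliminated
  g3 stuck-at-0: g1=1, g2=1, g3=0 [stuck-at-0], g4=0, g5=1 → 1 — matches
Only g3 stuck-at-0 reproduces the observed 1.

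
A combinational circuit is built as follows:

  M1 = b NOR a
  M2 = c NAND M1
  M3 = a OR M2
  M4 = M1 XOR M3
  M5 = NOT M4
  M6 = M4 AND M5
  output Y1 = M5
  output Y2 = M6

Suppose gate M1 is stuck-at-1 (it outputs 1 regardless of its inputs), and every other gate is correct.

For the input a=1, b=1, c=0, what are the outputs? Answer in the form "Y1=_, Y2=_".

Y1=1, Y2=0

Propagate with M1 forced: M1=1 [stuck-at-1], M2=1, M3=1, M4=0, M5=1, M6=0.
So the outputs are Y1=1, Y2=0. (Without the fault they would be Y1=0, Y2=0.)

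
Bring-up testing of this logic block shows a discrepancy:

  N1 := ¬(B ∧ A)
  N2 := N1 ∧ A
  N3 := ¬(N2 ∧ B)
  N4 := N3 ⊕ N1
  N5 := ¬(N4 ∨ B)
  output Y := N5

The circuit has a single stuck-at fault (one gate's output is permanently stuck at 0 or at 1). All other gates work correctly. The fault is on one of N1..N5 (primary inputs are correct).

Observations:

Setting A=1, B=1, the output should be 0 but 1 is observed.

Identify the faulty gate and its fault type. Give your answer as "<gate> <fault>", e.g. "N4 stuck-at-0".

Fault-free values for test 1 (A=1, B=1): N1=0, N2=0, N3=1, N4=1, N5=0, giving Y=0. Observed 1.
Test 1: faults giving observed 1 are {N5 stuck-at-1}.
Only N5 stuck-at-1 is consistent with every test.

N5 stuck-at-1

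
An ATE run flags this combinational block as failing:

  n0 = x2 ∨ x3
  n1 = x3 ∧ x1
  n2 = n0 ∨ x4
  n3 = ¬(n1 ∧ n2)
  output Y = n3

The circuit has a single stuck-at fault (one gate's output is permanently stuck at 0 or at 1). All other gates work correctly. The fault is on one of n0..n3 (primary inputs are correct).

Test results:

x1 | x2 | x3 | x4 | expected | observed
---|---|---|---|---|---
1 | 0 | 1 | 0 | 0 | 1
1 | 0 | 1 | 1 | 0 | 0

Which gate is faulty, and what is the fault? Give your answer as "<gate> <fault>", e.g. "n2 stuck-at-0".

n0 stuck-at-0

Fault-free values for test 1 (x1=1, x2=0, x3=1, x4=0): n0=1, n1=1, n2=1, n3=0, giving Y=0. Observed 1.
Test 1: faults giving observed 1 are {n0 stuck-at-0, n1 stuck-at-0, n2 stuck-at-0, n3 stuck-at-1}.
Test 2 (x1=1, x2=0, x3=1, x4=1): fault-free n0=1, n1=1, n2=1, n3=0 → 0; observed 0. Eliminates n1 stuck-at-0, n2 stuck-at-0, n3 stuck-at-1.
Only n0 stuck-at-0 is consistent with every test.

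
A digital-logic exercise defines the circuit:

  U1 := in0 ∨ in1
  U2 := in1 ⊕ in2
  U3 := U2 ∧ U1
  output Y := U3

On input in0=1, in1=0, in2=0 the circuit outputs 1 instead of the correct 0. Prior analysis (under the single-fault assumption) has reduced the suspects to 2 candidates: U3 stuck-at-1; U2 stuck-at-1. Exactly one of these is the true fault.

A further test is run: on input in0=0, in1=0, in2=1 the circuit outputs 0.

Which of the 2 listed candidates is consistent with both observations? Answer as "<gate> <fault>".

U2 stuck-at-1

Evaluate each candidate on input in0=0, in1=0, in2=1:
  U3 stuck-at-1: U1=0, U2=1, U3=1 [stuck-at-1] → 1 — eliminated
  U2 stuck-at-1: U1=0, U2=1 [stuck-at-1], U3=0 → 0 — matches
Only U2 stuck-at-1 reproduces the observed 0.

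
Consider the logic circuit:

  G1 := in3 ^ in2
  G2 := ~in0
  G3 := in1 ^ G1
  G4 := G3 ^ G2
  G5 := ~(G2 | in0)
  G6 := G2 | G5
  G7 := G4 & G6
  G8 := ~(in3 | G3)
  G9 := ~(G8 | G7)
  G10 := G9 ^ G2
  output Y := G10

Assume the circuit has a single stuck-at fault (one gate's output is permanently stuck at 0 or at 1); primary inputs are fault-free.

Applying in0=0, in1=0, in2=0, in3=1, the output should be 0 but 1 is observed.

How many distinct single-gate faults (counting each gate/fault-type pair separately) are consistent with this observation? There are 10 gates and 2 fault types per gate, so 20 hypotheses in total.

7

Fault-free: G1=1, G2=1, G3=1, G4=0, G5=0, G6=1, G7=0, G8=0, G9=1, G10=0 → 0. Observed 1.
  G1: stuck-at-0 ✓; others ✗
  G2: none of the 2 fault types match ✗
  G3: stuck-at-0 ✓; others ✗
  G4: stuck-at-1 ✓; others ✗
  G5: none of the 2 fault types match ✗
  G6: none of the 2 fault types match ✗
  G7: stuck-at-1 ✓; others ✗
  G8: stuck-at-1 ✓; others ✗
  G9: stuck-at-0 ✓; others ✗
  G10: stuck-at-1 ✓; others ✗
Consistent faults: {G1 stuck-at-0, G3 stuck-at-0, G4 stuck-at-1, G7 stuck-at-1, G8 stuck-at-1, G9 stuck-at-0, G10 stuck-at-1} — 7 in all.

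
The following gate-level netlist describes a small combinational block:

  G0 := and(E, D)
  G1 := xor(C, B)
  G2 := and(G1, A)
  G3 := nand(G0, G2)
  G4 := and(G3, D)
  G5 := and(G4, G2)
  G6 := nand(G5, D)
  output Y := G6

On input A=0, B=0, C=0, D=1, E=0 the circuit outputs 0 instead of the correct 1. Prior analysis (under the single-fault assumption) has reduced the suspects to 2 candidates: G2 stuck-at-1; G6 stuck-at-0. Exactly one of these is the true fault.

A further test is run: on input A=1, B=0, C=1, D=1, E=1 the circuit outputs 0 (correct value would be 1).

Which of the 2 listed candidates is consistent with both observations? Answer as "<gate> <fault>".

Evaluate each candidate on input A=1, B=0, C=1, D=1, E=1:
  G2 stuck-at-1: G0=1, G1=1, G2=1 [stuck-at-1], G3=0, G4=0, G5=0, G6=1 → 1 — eliminated
  G6 stuck-at-0: G0=1, G1=1, G2=1, G3=0, G4=0, G5=0, G6=0 [stuck-at-0] → 0 — matches
Only G6 stuck-at-0 reproduces the observed 0.

G6 stuck-at-0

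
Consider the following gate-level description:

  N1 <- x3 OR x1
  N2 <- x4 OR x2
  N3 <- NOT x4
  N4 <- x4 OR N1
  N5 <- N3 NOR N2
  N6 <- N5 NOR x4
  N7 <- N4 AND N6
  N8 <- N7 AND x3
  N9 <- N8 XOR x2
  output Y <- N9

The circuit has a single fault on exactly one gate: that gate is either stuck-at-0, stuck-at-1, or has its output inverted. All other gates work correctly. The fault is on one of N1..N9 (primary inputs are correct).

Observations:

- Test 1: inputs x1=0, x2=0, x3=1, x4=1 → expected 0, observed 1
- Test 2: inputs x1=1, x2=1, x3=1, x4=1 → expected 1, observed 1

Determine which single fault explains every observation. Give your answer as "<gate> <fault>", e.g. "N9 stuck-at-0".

Fault-free values for test 1 (x1=0, x2=0, x3=1, x4=1): N1=1, N2=1, N3=0, N4=1, N5=0, N6=0, N7=0, N8=0, N9=0, giving Y=0. Observed 1.
Test 1: faults giving observed 1 are {N6 stuck-at-1, N6 inverted output, N7 stuck-at-1, N7 inverted output, N8 stuck-at-1, N8 inverted output, N9 stuck-at-1, N9 inverted output}.
Test 2 (x1=1, x2=1, x3=1, x4=1): fault-free N1=1, N2=1, N3=0, N4=1, N5=0, N6=0, N7=0, N8=0, N9=1 → 1; observed 1. Eliminates N6 stuck-at-1, N6 inverted output, N7 stuck-at-1, N7 inverted output, N8 stuck-at-1, N8 inverted output, N9 inverted output.
Only N9 stuck-at-1 is consistent with every test.

N9 stuck-at-1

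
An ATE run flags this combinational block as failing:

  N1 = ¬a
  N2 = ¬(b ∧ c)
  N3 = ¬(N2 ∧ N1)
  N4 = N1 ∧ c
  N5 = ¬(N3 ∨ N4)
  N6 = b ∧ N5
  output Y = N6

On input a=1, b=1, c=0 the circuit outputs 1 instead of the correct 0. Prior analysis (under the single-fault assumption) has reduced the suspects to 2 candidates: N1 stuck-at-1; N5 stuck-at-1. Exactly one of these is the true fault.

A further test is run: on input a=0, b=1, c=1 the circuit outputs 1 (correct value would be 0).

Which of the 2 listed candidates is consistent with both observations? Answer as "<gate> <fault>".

Evaluate each candidate on input a=0, b=1, c=1:
  N1 stuck-at-1: N1=1 [stuck-at-1], N2=0, N3=1, N4=1, N5=0, N6=0 → 0 — eliminated
  N5 stuck-at-1: N1=1, N2=0, N3=1, N4=1, N5=1 [stuck-at-1], N6=1 → 1 — matches
Only N5 stuck-at-1 reproduces the observed 1.

N5 stuck-at-1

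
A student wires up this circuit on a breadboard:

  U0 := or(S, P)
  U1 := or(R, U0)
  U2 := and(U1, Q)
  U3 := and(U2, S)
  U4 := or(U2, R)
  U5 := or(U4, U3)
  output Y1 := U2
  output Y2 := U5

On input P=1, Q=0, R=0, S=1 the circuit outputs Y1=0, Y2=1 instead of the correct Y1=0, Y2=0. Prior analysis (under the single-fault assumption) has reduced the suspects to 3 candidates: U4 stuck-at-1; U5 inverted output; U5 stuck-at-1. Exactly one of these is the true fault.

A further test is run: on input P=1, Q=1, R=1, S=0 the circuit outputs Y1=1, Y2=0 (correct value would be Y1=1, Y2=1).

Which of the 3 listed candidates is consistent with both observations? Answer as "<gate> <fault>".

U5 inverted output

Evaluate each candidate on input P=1, Q=1, R=1, S=0:
  U4 stuck-at-1: U0=1, U1=1, U2=1, U3=0, U4=1 [stuck-at-1], U5=1 → Y1=1, Y2=1 — eliminated
  U5 inverted output: U0=1, U1=1, U2=1, U3=0, U4=1, U5=0 [inverted output] → Y1=1, Y2=0 — matches
  U5 stuck-at-1: U0=1, U1=1, U2=1, U3=0, U4=1, U5=1 [stuck-at-1] → Y1=1, Y2=1 — eliminated
Only U5 inverted output reproduces the observed Y1=1, Y2=0.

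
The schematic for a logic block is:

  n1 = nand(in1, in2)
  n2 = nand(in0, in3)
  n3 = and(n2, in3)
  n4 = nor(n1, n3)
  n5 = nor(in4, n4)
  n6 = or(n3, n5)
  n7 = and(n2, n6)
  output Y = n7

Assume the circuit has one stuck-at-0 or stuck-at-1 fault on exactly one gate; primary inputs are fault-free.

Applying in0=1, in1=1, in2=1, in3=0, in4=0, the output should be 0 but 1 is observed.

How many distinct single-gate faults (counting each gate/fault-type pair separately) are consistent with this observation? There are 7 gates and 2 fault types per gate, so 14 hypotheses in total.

6

Fault-free: n1=0, n2=1, n3=0, n4=1, n5=0, n6=0, n7=0 → 0. Observed 1.
  n1 stuck-at-0: output 0 ✗
  n1 stuck-at-1: output 1 ✓
  n2 stuck-at-0: output 0 ✗
  n2 stuck-at-1: output 0 ✗
  n3 stuck-at-0: output 0 ✗
  n3 stuck-at-1: output 1 ✓
  n4 stuck-at-0: output 1 ✓
  n4 stuck-at-1: output 0 ✗
  n5 stuck-at-0: output 0 ✗
  n5 stuck-at-1: output 1 ✓
  n6 stuck-at-0: output 0 ✗
  n6 stuck-at-1: output 1 ✓
  n7 stuck-at-0: output 0 ✗
  n7 stuck-at-1: output 1 ✓
Consistent faults: {n1 stuck-at-1, n3 stuck-at-1, n4 stuck-at-0, n5 stuck-at-1, n6 stuck-at-1, n7 stuck-at-1} — 6 in all.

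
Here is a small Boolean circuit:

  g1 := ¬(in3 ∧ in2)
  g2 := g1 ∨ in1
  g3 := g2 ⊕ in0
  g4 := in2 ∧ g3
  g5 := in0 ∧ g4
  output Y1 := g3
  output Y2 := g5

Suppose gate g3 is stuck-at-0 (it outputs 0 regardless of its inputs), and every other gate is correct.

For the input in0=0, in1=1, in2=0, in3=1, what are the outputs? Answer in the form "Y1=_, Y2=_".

Propagate with g3 forced: g1=1, g2=1, g3=0 [stuck-at-0], g4=0, g5=0.
So the outputs are Y1=0, Y2=0. (Without the fault they would be Y1=1, Y2=0.)

Y1=0, Y2=0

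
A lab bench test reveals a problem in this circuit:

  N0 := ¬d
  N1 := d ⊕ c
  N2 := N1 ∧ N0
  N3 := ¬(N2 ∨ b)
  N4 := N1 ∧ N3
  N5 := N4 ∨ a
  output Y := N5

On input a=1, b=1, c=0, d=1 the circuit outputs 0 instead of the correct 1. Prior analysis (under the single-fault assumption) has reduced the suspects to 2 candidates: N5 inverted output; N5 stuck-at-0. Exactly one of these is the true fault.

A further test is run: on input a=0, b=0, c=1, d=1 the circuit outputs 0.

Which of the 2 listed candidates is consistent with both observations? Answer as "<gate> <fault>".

Evaluate each candidate on input a=0, b=0, c=1, d=1:
  N5 inverted output: N0=0, N1=0, N2=0, N3=1, N4=0, N5=1 [inverted output] → 1 — eliminated
  N5 stuck-at-0: N0=0, N1=0, N2=0, N3=1, N4=0, N5=0 [stuck-at-0] → 0 — matches
Only N5 stuck-at-0 reproduces the observed 0.

N5 stuck-at-0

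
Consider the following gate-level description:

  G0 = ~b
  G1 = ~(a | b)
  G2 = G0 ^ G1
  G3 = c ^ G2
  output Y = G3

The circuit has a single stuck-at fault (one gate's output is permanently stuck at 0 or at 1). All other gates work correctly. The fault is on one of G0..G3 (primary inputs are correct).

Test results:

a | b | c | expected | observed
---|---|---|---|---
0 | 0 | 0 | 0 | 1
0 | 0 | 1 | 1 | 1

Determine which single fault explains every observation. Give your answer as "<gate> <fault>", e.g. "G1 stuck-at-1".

Fault-free values for test 1 (a=0, b=0, c=0): G0=1, G1=1, G2=0, G3=0, giving Y=0. Observed 1.
Test 1: faults giving observed 1 are {G0 stuck-at-0, G1 stuck-at-0, G2 stuck-at-1, G3 stuck-at-1}.
Test 2 (a=0, b=0, c=1): fault-free G0=1, G1=1, G2=0, G3=1 → 1; observed 1. Eliminates G0 stuck-at-0, G1 stuck-at-0, G2 stuck-at-1.
Only G3 stuck-at-1 is consistent with every test.

G3 stuck-at-1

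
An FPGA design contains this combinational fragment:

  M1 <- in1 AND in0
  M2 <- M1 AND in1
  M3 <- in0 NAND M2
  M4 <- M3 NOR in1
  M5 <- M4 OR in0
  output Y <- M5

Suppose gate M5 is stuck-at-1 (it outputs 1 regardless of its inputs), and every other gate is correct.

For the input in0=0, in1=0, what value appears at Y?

1

Propagate with M5 forced: M1=0, M2=0, M3=1, M4=0, M5=1 [stuck-at-1].
So Y = 1. (Without the fault it would be 0.)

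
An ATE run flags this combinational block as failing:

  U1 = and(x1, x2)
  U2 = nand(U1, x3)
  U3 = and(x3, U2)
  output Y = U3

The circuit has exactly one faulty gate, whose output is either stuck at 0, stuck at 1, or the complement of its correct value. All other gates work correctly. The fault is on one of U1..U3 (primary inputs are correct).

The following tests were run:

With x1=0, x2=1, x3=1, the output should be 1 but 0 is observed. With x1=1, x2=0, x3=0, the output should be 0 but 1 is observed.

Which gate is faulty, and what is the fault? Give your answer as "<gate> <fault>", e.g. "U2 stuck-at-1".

U3 inverted output

Fault-free values for test 1 (x1=0, x2=1, x3=1): U1=0, U2=1, U3=1, giving Y=1. Observed 0.
Test 1: faults giving observed 0 are {U1 stuck-at-1, U1 inverted output, U2 stuck-at-0, U2 inverted output, U3 stuck-at-0, U3 inverted output}.
Test 2 (x1=1, x2=0, x3=0): fault-free U1=0, U2=1, U3=0 → 0; observed 1. Eliminates U1 stuck-at-1, U1 inverted output, U2 stuck-at-0, U2 inverted output, U3 stuck-at-0.
Only U3 inverted output is consistent with every test.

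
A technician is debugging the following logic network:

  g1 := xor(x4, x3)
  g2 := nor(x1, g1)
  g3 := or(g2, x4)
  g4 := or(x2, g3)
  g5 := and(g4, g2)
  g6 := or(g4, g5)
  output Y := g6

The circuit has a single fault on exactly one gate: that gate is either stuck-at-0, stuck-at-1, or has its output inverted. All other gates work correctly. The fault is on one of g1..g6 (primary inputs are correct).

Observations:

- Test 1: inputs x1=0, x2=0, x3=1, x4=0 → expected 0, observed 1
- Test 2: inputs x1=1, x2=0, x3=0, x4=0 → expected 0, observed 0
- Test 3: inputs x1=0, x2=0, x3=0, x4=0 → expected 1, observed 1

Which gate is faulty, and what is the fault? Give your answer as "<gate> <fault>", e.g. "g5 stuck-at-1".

g1 stuck-at-0

Fault-free values for test 1 (x1=0, x2=0, x3=1, x4=0): g1=1, g2=0, g3=0, g4=0, g5=0, g6=0, giving Y=0. Observed 1.
Test 1: faults giving observed 1 are {g1 stuck-at-0, g1 inverted output, g2 stuck-at-1, g2 inverted output, g3 stuck-at-1, g3 inverted output, g4 stuck-at-1, g4 inverted output, g5 stuck-at-1, g5 inverted output, g6 stuck-at-1, g6 inverted output}.
Test 2 (x1=1, x2=0, x3=0, x4=0): fault-free g1=0, g2=0, g3=0, g4=0, g5=0, g6=0 → 0; observed 0. Eliminates g2 stuck-at-1, g2 inverted output, g3 stuck-at-1, g3 inverted output, g4 stuck-at-1, g4 inverted output, g5 stuck-at-1, g5 inverted output, g6 stuck-at-1, g6 inverted output.
Test 3 (x1=0, x2=0, x3=0, x4=0): fault-free g1=0, g2=1, g3=1, g4=1, g5=1, g6=1 → 1; observed 1. Eliminates g1 inverted output.
Only g1 stuck-at-0 is consistent with every test.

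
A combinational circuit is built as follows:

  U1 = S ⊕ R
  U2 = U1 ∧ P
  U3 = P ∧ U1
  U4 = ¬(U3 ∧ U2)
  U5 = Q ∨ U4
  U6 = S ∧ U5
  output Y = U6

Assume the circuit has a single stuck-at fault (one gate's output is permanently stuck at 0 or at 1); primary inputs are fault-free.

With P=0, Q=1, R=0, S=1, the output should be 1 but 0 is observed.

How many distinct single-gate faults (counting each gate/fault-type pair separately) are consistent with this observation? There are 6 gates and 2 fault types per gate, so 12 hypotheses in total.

Fault-free: U1=1, U2=0, U3=0, U4=1, U5=1, U6=1 → 1. Observed 0.
  U1 stuck-at-0: output 1 ✗
  U1 stuck-at-1: output 1 ✗
  U2 stuck-at-0: output 1 ✗
  U2 stuck-at-1: output 1 ✗
  U3 stuck-at-0: output 1 ✗
  U3 stuck-at-1: output 1 ✗
  U4 stuck-at-0: output 1 ✗
  U4 stuck-at-1: output 1 ✗
  U5 stuck-at-0: output 0 ✓
  U5 stuck-at-1: output 1 ✗
  U6 stuck-at-0: output 0 ✓
  U6 stuck-at-1: output 1 ✗
Consistent faults: {U5 stuck-at-0, U6 stuck-at-0} — 2 in all.

2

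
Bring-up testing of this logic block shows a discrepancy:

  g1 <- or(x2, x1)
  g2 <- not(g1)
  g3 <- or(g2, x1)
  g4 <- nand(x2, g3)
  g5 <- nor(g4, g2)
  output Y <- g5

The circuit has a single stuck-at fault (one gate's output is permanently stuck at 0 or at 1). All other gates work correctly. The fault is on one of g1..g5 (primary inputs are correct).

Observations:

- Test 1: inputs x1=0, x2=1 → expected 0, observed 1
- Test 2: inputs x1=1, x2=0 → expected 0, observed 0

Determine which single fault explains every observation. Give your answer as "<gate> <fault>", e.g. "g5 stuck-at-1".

Fault-free values for test 1 (x1=0, x2=1): g1=1, g2=0, g3=0, g4=1, g5=0, giving Y=0. Observed 1.
Test 1: faults giving observed 1 are {g3 stuck-at-1, g4 stuck-at-0, g5 stuck-at-1}.
Test 2 (x1=1, x2=0): fault-free g1=1, g2=0, g3=1, g4=1, g5=0 → 0; observed 0. Eliminates g4 stuck-at-0, g5 stuck-at-1.
Only g3 stuck-at-1 is consistent with every test.

g3 stuck-at-1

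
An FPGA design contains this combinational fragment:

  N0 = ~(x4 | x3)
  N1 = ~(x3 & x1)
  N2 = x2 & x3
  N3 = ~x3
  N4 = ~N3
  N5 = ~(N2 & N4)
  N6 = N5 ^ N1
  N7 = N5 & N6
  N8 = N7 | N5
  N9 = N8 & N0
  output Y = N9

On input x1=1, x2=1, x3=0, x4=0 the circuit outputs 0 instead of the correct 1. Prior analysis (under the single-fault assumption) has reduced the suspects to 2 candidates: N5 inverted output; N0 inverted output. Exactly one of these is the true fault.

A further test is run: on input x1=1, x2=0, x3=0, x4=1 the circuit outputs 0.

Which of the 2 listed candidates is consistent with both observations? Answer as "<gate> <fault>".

N5 inverted output

Evaluate each candidate on input x1=1, x2=0, x3=0, x4=1:
  N5 inverted output: N0=0, N1=1, N2=0, N3=1, N4=0, N5=0 [inverted output], N6=1, N7=0, N8=0, N9=0 → 0 — matches
  N0 inverted output: N0=1 [inverted output], N1=1, N2=0, N3=1, N4=0, N5=1, N6=0, N7=0, N8=1, N9=1 → 1 — eliminated
Only N5 inverted output reproduces the observed 0.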